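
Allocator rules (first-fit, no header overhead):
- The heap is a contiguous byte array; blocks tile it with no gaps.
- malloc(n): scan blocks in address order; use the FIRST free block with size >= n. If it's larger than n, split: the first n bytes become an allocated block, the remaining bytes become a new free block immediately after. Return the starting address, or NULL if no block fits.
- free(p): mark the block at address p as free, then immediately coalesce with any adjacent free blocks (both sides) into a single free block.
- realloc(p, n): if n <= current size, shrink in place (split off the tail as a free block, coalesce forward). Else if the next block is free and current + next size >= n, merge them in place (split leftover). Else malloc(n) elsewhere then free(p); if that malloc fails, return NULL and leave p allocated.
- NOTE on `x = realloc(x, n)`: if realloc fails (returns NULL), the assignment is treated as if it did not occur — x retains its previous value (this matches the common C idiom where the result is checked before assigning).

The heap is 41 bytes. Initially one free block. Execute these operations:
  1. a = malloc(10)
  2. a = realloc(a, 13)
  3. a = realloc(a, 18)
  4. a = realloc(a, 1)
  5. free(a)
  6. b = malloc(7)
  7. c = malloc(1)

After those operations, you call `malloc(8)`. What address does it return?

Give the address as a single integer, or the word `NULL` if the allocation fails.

Answer: 8

Derivation:
Op 1: a = malloc(10) -> a = 0; heap: [0-9 ALLOC][10-40 FREE]
Op 2: a = realloc(a, 13) -> a = 0; heap: [0-12 ALLOC][13-40 FREE]
Op 3: a = realloc(a, 18) -> a = 0; heap: [0-17 ALLOC][18-40 FREE]
Op 4: a = realloc(a, 1) -> a = 0; heap: [0-0 ALLOC][1-40 FREE]
Op 5: free(a) -> (freed a); heap: [0-40 FREE]
Op 6: b = malloc(7) -> b = 0; heap: [0-6 ALLOC][7-40 FREE]
Op 7: c = malloc(1) -> c = 7; heap: [0-6 ALLOC][7-7 ALLOC][8-40 FREE]
malloc(8): first-fit scan over [0-6 ALLOC][7-7 ALLOC][8-40 FREE] -> 8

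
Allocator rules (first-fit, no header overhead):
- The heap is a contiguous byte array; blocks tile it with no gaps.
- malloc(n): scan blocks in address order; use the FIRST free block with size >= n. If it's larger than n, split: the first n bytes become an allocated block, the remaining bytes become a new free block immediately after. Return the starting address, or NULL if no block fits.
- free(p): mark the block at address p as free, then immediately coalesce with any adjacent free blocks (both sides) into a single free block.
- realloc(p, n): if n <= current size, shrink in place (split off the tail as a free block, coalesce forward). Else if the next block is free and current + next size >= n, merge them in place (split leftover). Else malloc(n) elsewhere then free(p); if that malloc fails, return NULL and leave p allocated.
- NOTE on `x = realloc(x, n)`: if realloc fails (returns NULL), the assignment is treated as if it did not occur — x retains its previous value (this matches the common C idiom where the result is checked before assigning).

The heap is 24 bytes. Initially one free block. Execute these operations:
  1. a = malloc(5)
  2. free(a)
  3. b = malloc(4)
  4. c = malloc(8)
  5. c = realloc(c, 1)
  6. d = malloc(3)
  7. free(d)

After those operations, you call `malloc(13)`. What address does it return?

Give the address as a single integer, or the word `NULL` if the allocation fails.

Op 1: a = malloc(5) -> a = 0; heap: [0-4 ALLOC][5-23 FREE]
Op 2: free(a) -> (freed a); heap: [0-23 FREE]
Op 3: b = malloc(4) -> b = 0; heap: [0-3 ALLOC][4-23 FREE]
Op 4: c = malloc(8) -> c = 4; heap: [0-3 ALLOC][4-11 ALLOC][12-23 FREE]
Op 5: c = realloc(c, 1) -> c = 4; heap: [0-3 ALLOC][4-4 ALLOC][5-23 FREE]
Op 6: d = malloc(3) -> d = 5; heap: [0-3 ALLOC][4-4 ALLOC][5-7 ALLOC][8-23 FREE]
Op 7: free(d) -> (freed d); heap: [0-3 ALLOC][4-4 ALLOC][5-23 FREE]
malloc(13): first-fit scan over [0-3 ALLOC][4-4 ALLOC][5-23 FREE] -> 5

Answer: 5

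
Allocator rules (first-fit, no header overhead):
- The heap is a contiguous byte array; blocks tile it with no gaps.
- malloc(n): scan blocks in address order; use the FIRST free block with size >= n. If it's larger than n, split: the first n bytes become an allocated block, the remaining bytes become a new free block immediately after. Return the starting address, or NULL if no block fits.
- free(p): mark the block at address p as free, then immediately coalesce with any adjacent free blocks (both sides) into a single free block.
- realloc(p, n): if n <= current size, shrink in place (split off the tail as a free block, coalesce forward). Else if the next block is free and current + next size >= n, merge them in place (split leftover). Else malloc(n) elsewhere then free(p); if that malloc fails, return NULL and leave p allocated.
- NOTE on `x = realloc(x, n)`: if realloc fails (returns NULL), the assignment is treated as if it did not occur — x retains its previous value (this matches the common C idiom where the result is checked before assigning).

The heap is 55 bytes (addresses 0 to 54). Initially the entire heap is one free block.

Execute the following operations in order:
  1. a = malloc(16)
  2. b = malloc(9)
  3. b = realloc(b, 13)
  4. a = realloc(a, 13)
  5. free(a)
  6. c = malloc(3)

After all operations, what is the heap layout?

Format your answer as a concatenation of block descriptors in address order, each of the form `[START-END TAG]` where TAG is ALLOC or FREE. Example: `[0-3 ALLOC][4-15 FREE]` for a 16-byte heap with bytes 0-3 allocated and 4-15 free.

Answer: [0-2 ALLOC][3-15 FREE][16-28 ALLOC][29-54 FREE]

Derivation:
Op 1: a = malloc(16) -> a = 0; heap: [0-15 ALLOC][16-54 FREE]
Op 2: b = malloc(9) -> b = 16; heap: [0-15 ALLOC][16-24 ALLOC][25-54 FREE]
Op 3: b = realloc(b, 13) -> b = 16; heap: [0-15 ALLOC][16-28 ALLOC][29-54 FREE]
Op 4: a = realloc(a, 13) -> a = 0; heap: [0-12 ALLOC][13-15 FREE][16-28 ALLOC][29-54 FREE]
Op 5: free(a) -> (freed a); heap: [0-15 FREE][16-28 ALLOC][29-54 FREE]
Op 6: c = malloc(3) -> c = 0; heap: [0-2 ALLOC][3-15 FREE][16-28 ALLOC][29-54 FREE]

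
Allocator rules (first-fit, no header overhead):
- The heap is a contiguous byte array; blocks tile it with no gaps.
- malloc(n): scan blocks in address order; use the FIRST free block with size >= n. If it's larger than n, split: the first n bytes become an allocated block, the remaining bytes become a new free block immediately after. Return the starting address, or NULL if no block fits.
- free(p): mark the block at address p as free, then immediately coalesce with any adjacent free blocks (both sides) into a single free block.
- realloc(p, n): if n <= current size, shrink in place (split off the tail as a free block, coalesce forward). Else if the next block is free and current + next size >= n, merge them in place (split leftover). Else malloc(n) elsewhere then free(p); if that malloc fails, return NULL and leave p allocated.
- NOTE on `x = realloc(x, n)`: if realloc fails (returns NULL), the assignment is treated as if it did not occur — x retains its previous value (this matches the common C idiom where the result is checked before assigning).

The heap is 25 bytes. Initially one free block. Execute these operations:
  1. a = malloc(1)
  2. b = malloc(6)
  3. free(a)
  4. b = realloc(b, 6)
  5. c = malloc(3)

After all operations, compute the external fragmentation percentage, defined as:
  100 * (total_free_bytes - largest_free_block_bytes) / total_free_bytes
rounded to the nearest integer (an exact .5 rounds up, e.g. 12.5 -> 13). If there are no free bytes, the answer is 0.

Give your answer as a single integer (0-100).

Op 1: a = malloc(1) -> a = 0; heap: [0-0 ALLOC][1-24 FREE]
Op 2: b = malloc(6) -> b = 1; heap: [0-0 ALLOC][1-6 ALLOC][7-24 FREE]
Op 3: free(a) -> (freed a); heap: [0-0 FREE][1-6 ALLOC][7-24 FREE]
Op 4: b = realloc(b, 6) -> b = 1; heap: [0-0 FREE][1-6 ALLOC][7-24 FREE]
Op 5: c = malloc(3) -> c = 7; heap: [0-0 FREE][1-6 ALLOC][7-9 ALLOC][10-24 FREE]
Free blocks: [1 15] total_free=16 largest=15 -> 100*(16-15)/16 = 100/16 = 6.25 -> rounds to 6

Answer: 6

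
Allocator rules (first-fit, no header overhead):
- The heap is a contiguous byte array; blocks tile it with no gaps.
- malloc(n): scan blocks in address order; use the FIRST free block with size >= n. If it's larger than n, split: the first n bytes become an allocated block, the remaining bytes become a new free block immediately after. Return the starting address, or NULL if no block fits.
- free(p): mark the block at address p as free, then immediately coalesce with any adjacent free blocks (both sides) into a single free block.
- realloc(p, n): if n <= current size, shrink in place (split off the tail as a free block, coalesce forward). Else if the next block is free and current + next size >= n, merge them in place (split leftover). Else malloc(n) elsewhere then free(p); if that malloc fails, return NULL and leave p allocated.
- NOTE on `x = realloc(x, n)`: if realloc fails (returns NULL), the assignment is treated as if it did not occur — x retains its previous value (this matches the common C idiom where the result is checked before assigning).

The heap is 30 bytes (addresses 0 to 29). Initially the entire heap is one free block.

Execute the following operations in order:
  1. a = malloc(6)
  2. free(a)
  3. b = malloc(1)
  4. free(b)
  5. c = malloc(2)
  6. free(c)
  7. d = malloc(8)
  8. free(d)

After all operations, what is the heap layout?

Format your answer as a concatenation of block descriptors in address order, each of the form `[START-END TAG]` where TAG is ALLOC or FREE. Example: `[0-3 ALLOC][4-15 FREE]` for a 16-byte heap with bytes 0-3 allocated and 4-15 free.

Answer: [0-29 FREE]

Derivation:
Op 1: a = malloc(6) -> a = 0; heap: [0-5 ALLOC][6-29 FREE]
Op 2: free(a) -> (freed a); heap: [0-29 FREE]
Op 3: b = malloc(1) -> b = 0; heap: [0-0 ALLOC][1-29 FREE]
Op 4: free(b) -> (freed b); heap: [0-29 FREE]
Op 5: c = malloc(2) -> c = 0; heap: [0-1 ALLOC][2-29 FREE]
Op 6: free(c) -> (freed c); heap: [0-29 FREE]
Op 7: d = malloc(8) -> d = 0; heap: [0-7 ALLOC][8-29 FREE]
Op 8: free(d) -> (freed d); heap: [0-29 FREE]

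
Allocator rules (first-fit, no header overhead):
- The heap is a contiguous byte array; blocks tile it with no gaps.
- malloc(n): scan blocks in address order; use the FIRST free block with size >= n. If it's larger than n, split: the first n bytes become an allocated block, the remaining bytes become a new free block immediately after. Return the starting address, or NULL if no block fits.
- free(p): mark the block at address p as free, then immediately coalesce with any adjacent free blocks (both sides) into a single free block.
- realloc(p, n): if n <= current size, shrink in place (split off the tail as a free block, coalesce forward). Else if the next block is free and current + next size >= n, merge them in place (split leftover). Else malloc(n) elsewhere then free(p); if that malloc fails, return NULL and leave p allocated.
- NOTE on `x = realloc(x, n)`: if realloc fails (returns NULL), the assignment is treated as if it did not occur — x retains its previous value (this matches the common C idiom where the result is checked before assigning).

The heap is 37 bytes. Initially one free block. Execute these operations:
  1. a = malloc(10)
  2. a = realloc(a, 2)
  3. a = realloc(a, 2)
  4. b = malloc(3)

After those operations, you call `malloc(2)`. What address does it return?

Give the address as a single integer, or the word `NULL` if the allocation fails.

Op 1: a = malloc(10) -> a = 0; heap: [0-9 ALLOC][10-36 FREE]
Op 2: a = realloc(a, 2) -> a = 0; heap: [0-1 ALLOC][2-36 FREE]
Op 3: a = realloc(a, 2) -> a = 0; heap: [0-1 ALLOC][2-36 FREE]
Op 4: b = malloc(3) -> b = 2; heap: [0-1 ALLOC][2-4 ALLOC][5-36 FREE]
malloc(2): first-fit scan over [0-1 ALLOC][2-4 ALLOC][5-36 FREE] -> 5

Answer: 5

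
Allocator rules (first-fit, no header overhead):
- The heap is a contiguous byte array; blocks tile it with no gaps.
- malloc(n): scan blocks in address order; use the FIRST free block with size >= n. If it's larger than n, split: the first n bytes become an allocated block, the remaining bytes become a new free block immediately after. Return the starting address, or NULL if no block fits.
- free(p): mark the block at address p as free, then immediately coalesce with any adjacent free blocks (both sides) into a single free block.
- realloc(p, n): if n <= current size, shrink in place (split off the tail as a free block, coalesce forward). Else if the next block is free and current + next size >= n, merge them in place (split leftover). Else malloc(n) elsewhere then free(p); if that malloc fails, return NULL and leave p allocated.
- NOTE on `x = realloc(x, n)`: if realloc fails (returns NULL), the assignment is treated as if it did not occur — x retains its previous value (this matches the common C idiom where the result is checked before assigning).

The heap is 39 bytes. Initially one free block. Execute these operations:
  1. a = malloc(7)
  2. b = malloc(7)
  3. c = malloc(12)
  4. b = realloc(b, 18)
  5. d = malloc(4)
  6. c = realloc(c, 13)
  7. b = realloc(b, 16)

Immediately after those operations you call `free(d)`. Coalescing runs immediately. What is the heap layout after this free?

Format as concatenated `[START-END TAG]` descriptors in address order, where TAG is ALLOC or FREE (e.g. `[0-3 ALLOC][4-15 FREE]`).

Op 1: a = malloc(7) -> a = 0; heap: [0-6 ALLOC][7-38 FREE]
Op 2: b = malloc(7) -> b = 7; heap: [0-6 ALLOC][7-13 ALLOC][14-38 FREE]
Op 3: c = malloc(12) -> c = 14; heap: [0-6 ALLOC][7-13 ALLOC][14-25 ALLOC][26-38 FREE]
Op 4: b = realloc(b, 18) -> NULL (b unchanged); heap: [0-6 ALLOC][7-13 ALLOC][14-25 ALLOC][26-38 FREE]
Op 5: d = malloc(4) -> d = 26; heap: [0-6 ALLOC][7-13 ALLOC][14-25 ALLOC][26-29 ALLOC][30-38 FREE]
Op 6: c = realloc(c, 13) -> NULL (c unchanged); heap: [0-6 ALLOC][7-13 ALLOC][14-25 ALLOC][26-29 ALLOC][30-38 FREE]
Op 7: b = realloc(b, 16) -> NULL (b unchanged); heap: [0-6 ALLOC][7-13 ALLOC][14-25 ALLOC][26-29 ALLOC][30-38 FREE]
free(d): d = 26 -> block [26-29 ALLOC]; mark free, coalesce with adjacent free neighbors -> [0-6 ALLOC][7-13 ALLOC][14-25 ALLOC][26-38 FREE]

Answer: [0-6 ALLOC][7-13 ALLOC][14-25 ALLOC][26-38 FREE]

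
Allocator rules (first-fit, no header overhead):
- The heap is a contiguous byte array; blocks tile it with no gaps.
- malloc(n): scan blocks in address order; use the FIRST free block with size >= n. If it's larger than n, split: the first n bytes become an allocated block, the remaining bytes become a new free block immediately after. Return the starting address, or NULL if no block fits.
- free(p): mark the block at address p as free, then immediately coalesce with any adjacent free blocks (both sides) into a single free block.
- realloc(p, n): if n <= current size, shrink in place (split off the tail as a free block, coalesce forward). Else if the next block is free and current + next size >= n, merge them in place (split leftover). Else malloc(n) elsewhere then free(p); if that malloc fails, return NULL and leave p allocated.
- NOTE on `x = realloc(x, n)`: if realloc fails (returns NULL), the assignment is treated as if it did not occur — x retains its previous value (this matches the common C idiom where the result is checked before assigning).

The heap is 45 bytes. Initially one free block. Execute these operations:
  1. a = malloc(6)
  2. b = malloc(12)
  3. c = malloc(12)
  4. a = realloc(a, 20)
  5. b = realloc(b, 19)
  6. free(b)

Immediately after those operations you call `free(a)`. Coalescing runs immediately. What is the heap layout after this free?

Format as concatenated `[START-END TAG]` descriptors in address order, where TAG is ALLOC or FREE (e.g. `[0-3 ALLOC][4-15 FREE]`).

Op 1: a = malloc(6) -> a = 0; heap: [0-5 ALLOC][6-44 FREE]
Op 2: b = malloc(12) -> b = 6; heap: [0-5 ALLOC][6-17 ALLOC][18-44 FREE]
Op 3: c = malloc(12) -> c = 18; heap: [0-5 ALLOC][6-17 ALLOC][18-29 ALLOC][30-44 FREE]
Op 4: a = realloc(a, 20) -> NULL (a unchanged); heap: [0-5 ALLOC][6-17 ALLOC][18-29 ALLOC][30-44 FREE]
Op 5: b = realloc(b, 19) -> NULL (b unchanged); heap: [0-5 ALLOC][6-17 ALLOC][18-29 ALLOC][30-44 FREE]
Op 6: free(b) -> (freed b); heap: [0-5 ALLOC][6-17 FREE][18-29 ALLOC][30-44 FREE]
free(a): a = 0 -> block [0-5 ALLOC]; mark free, coalesce with adjacent free neighbors -> [0-17 FREE][18-29 ALLOC][30-44 FREE]

Answer: [0-17 FREE][18-29 ALLOC][30-44 FREE]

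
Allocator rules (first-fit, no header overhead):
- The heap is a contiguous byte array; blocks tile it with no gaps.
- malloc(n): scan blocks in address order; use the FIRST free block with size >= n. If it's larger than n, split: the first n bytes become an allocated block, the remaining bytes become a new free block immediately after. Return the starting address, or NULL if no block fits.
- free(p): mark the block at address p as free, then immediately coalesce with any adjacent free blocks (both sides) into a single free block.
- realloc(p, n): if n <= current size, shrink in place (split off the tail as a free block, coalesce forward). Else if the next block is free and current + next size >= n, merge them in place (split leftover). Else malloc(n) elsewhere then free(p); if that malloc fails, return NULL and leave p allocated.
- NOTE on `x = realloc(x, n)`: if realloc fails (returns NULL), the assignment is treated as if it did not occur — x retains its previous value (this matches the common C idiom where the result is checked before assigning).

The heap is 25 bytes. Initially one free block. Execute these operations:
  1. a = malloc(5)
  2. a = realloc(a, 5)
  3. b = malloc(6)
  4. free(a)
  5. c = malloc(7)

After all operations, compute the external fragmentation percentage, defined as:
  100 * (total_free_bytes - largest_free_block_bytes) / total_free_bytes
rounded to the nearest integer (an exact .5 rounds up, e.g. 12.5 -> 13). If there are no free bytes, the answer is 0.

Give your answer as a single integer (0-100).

Op 1: a = malloc(5) -> a = 0; heap: [0-4 ALLOC][5-24 FREE]
Op 2: a = realloc(a, 5) -> a = 0; heap: [0-4 ALLOC][5-24 FREE]
Op 3: b = malloc(6) -> b = 5; heap: [0-4 ALLOC][5-10 ALLOC][11-24 FREE]
Op 4: free(a) -> (freed a); heap: [0-4 FREE][5-10 ALLOC][11-24 FREE]
Op 5: c = malloc(7) -> c = 11; heap: [0-4 FREE][5-10 ALLOC][11-17 ALLOC][18-24 FREE]
Free blocks: [5 7] total_free=12 largest=7 -> 100*(12-7)/12 = 500/12 ≈ 41.667 -> rounds to 42

Answer: 42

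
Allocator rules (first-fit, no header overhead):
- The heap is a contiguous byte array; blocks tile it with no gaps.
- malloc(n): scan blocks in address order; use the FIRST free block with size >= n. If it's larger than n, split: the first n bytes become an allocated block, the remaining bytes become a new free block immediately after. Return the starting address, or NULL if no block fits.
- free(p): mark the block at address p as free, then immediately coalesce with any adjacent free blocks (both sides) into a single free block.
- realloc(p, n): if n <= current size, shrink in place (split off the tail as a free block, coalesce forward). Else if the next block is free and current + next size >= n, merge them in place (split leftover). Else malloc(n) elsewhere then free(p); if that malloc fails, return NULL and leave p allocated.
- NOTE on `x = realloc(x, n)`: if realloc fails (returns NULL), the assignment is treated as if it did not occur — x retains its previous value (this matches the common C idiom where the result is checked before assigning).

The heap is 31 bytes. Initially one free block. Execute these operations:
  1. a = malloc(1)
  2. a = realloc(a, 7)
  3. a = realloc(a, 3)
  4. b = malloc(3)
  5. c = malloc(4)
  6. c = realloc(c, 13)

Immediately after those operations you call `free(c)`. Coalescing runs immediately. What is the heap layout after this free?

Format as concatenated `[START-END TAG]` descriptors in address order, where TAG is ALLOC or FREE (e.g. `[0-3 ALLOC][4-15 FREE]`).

Answer: [0-2 ALLOC][3-5 ALLOC][6-30 FREE]

Derivation:
Op 1: a = malloc(1) -> a = 0; heap: [0-0 ALLOC][1-30 FREE]
Op 2: a = realloc(a, 7) -> a = 0; heap: [0-6 ALLOC][7-30 FREE]
Op 3: a = realloc(a, 3) -> a = 0; heap: [0-2 ALLOC][3-30 FREE]
Op 4: b = malloc(3) -> b = 3; heap: [0-2 ALLOC][3-5 ALLOC][6-30 FREE]
Op 5: c = malloc(4) -> c = 6; heap: [0-2 ALLOC][3-5 ALLOC][6-9 ALLOC][10-30 FREE]
Op 6: c = realloc(c, 13) -> c = 6; heap: [0-2 ALLOC][3-5 ALLOC][6-18 ALLOC][19-30 FREE]
free(c): c = 6 -> block [6-18 ALLOC]; mark free, coalesce with adjacent free neighbors -> [0-2 ALLOC][3-5 ALLOC][6-30 FREE]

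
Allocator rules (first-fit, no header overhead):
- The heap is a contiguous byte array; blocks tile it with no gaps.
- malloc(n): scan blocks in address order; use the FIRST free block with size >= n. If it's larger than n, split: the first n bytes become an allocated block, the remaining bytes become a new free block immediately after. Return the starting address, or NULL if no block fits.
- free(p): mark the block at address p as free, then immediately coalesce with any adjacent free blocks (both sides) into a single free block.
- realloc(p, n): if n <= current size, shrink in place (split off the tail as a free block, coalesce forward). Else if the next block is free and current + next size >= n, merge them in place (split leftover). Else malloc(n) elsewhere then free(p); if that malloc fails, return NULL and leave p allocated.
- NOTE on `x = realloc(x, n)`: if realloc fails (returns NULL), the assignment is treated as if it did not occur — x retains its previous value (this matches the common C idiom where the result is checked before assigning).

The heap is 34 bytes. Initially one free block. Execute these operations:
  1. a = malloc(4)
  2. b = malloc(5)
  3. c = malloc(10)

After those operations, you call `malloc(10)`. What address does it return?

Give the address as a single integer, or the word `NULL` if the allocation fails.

Op 1: a = malloc(4) -> a = 0; heap: [0-3 ALLOC][4-33 FREE]
Op 2: b = malloc(5) -> b = 4; heap: [0-3 ALLOC][4-8 ALLOC][9-33 FREE]
Op 3: c = malloc(10) -> c = 9; heap: [0-3 ALLOC][4-8 ALLOC][9-18 ALLOC][19-33 FREE]
malloc(10): first-fit scan over [0-3 ALLOC][4-8 ALLOC][9-18 ALLOC][19-33 FREE] -> 19

Answer: 19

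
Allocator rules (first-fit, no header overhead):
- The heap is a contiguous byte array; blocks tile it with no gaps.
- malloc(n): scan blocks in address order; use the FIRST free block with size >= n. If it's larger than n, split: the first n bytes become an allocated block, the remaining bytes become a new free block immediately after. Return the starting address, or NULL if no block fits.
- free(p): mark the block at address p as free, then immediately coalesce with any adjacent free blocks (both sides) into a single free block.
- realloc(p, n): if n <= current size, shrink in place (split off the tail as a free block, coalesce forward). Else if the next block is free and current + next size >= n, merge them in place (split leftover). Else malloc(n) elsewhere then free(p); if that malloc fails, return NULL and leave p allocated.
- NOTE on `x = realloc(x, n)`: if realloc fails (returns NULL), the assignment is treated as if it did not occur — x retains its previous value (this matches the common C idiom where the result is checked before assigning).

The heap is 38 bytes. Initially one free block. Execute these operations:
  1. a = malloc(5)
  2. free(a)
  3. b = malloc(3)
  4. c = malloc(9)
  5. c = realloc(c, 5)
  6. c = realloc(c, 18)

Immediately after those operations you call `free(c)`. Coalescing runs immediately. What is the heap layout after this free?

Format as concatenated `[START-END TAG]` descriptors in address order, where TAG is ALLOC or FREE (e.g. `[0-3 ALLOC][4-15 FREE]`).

Op 1: a = malloc(5) -> a = 0; heap: [0-4 ALLOC][5-37 FREE]
Op 2: free(a) -> (freed a); heap: [0-37 FREE]
Op 3: b = malloc(3) -> b = 0; heap: [0-2 ALLOC][3-37 FREE]
Op 4: c = malloc(9) -> c = 3; heap: [0-2 ALLOC][3-11 ALLOC][12-37 FREE]
Op 5: c = realloc(c, 5) -> c = 3; heap: [0-2 ALLOC][3-7 ALLOC][8-37 FREE]
Op 6: c = realloc(c, 18) -> c = 3; heap: [0-2 ALLOC][3-20 ALLOC][21-37 FREE]
free(c): c = 3 -> block [3-20 ALLOC]; mark free, coalesce with adjacent free neighbors -> [0-2 ALLOC][3-37 FREE]

Answer: [0-2 ALLOC][3-37 FREE]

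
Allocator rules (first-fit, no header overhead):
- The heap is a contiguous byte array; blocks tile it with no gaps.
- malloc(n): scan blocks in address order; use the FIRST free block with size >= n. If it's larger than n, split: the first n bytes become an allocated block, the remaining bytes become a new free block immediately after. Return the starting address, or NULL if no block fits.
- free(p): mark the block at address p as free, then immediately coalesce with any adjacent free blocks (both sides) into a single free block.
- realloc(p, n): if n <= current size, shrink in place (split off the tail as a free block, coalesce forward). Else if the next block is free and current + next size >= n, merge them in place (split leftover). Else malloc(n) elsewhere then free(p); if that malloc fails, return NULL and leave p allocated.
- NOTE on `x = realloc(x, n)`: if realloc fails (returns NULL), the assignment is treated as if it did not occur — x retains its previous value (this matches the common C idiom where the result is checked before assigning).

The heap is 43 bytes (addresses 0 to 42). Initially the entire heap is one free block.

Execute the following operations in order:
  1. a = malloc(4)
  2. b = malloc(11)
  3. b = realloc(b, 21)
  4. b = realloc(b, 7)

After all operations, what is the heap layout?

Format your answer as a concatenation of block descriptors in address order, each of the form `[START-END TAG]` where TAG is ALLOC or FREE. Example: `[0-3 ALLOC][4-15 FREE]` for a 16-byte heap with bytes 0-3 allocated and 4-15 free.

Answer: [0-3 ALLOC][4-10 ALLOC][11-42 FREE]

Derivation:
Op 1: a = malloc(4) -> a = 0; heap: [0-3 ALLOC][4-42 FREE]
Op 2: b = malloc(11) -> b = 4; heap: [0-3 ALLOC][4-14 ALLOC][15-42 FREE]
Op 3: b = realloc(b, 21) -> b = 4; heap: [0-3 ALLOC][4-24 ALLOC][25-42 FREE]
Op 4: b = realloc(b, 7) -> b = 4; heap: [0-3 ALLOC][4-10 ALLOC][11-42 FREE]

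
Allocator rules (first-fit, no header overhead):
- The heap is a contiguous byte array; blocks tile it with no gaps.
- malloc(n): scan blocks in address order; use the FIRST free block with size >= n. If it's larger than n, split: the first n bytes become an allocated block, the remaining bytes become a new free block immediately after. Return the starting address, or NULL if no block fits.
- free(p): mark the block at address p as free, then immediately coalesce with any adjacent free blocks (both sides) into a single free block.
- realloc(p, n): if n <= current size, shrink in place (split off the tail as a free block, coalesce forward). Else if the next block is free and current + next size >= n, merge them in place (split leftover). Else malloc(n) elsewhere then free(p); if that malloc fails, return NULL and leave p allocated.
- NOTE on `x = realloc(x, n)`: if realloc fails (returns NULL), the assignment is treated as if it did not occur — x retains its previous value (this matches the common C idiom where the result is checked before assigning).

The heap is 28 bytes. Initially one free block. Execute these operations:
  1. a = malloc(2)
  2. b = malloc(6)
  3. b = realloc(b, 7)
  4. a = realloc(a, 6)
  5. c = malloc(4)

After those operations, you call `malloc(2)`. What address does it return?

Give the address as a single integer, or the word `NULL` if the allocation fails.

Op 1: a = malloc(2) -> a = 0; heap: [0-1 ALLOC][2-27 FREE]
Op 2: b = malloc(6) -> b = 2; heap: [0-1 ALLOC][2-7 ALLOC][8-27 FREE]
Op 3: b = realloc(b, 7) -> b = 2; heap: [0-1 ALLOC][2-8 ALLOC][9-27 FREE]
Op 4: a = realloc(a, 6) -> a = 9; heap: [0-1 FREE][2-8 ALLOC][9-14 ALLOC][15-27 FREE]
Op 5: c = malloc(4) -> c = 15; heap: [0-1 FREE][2-8 ALLOC][9-14 ALLOC][15-18 ALLOC][19-27 FREE]
malloc(2): first-fit scan over [0-1 FREE][2-8 ALLOC][9-14 ALLOC][15-18 ALLOC][19-27 FREE] -> 0

Answer: 0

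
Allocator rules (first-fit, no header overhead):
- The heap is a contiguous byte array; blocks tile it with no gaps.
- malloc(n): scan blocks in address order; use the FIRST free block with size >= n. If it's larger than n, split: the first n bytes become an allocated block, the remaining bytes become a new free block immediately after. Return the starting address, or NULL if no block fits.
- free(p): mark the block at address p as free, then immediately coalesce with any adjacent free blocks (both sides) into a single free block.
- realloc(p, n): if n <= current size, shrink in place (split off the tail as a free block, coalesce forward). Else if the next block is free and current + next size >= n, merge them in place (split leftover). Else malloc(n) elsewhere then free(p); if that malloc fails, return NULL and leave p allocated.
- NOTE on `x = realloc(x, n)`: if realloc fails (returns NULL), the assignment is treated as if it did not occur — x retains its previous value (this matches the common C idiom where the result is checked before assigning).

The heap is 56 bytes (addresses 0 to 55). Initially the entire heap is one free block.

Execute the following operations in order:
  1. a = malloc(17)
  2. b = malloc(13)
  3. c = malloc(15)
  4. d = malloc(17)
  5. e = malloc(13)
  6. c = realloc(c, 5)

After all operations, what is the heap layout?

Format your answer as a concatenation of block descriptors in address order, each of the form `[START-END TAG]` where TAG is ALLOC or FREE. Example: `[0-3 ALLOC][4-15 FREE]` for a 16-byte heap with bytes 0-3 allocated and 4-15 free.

Op 1: a = malloc(17) -> a = 0; heap: [0-16 ALLOC][17-55 FREE]
Op 2: b = malloc(13) -> b = 17; heap: [0-16 ALLOC][17-29 ALLOC][30-55 FREE]
Op 3: c = malloc(15) -> c = 30; heap: [0-16 ALLOC][17-29 ALLOC][30-44 ALLOC][45-55 FREE]
Op 4: d = malloc(17) -> d = NULL; heap: [0-16 ALLOC][17-29 ALLOC][30-44 ALLOC][45-55 FREE]
Op 5: e = malloc(13) -> e = NULL; heap: [0-16 ALLOC][17-29 ALLOC][30-44 ALLOC][45-55 FREE]
Op 6: c = realloc(c, 5) -> c = 30; heap: [0-16 ALLOC][17-29 ALLOC][30-34 ALLOC][35-55 FREE]

Answer: [0-16 ALLOC][17-29 ALLOC][30-34 ALLOC][35-55 FREE]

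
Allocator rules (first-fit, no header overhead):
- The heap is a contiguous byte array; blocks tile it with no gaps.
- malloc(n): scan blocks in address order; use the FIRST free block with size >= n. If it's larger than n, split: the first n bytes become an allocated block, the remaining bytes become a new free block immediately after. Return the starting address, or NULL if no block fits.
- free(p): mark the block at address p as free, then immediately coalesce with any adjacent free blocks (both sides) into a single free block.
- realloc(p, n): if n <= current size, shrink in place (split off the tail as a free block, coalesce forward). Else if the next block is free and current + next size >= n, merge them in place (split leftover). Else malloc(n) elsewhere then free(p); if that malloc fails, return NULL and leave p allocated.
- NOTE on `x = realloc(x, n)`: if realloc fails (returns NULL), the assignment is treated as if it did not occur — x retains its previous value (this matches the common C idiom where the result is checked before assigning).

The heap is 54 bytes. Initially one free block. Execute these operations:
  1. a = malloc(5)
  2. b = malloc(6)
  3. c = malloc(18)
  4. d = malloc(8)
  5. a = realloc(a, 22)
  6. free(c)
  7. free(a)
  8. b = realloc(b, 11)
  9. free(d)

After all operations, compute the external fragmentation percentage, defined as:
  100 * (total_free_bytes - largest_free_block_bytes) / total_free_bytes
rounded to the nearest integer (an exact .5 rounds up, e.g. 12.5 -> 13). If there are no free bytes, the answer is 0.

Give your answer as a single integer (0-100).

Op 1: a = malloc(5) -> a = 0; heap: [0-4 ALLOC][5-53 FREE]
Op 2: b = malloc(6) -> b = 5; heap: [0-4 ALLOC][5-10 ALLOC][11-53 FREE]
Op 3: c = malloc(18) -> c = 11; heap: [0-4 ALLOC][5-10 ALLOC][11-28 ALLOC][29-53 FREE]
Op 4: d = malloc(8) -> d = 29; heap: [0-4 ALLOC][5-10 ALLOC][11-28 ALLOC][29-36 ALLOC][37-53 FREE]
Op 5: a = realloc(a, 22) -> NULL (a unchanged); heap: [0-4 ALLOC][5-10 ALLOC][11-28 ALLOC][29-36 ALLOC][37-53 FREE]
Op 6: free(c) -> (freed c); heap: [0-4 ALLOC][5-10 ALLOC][11-28 FREE][29-36 ALLOC][37-53 FREE]
Op 7: free(a) -> (freed a); heap: [0-4 FREE][5-10 ALLOC][11-28 FREE][29-36 ALLOC][37-53 FREE]
Op 8: b = realloc(b, 11) -> b = 5; heap: [0-4 FREE][5-15 ALLOC][16-28 FREE][29-36 ALLOC][37-53 FREE]
Op 9: free(d) -> (freed d); heap: [0-4 FREE][5-15 ALLOC][16-53 FREE]
Free blocks: [5 38] total_free=43 largest=38 -> 100*(43-38)/43 = 500/43 ≈ 11.628 -> rounds to 12

Answer: 12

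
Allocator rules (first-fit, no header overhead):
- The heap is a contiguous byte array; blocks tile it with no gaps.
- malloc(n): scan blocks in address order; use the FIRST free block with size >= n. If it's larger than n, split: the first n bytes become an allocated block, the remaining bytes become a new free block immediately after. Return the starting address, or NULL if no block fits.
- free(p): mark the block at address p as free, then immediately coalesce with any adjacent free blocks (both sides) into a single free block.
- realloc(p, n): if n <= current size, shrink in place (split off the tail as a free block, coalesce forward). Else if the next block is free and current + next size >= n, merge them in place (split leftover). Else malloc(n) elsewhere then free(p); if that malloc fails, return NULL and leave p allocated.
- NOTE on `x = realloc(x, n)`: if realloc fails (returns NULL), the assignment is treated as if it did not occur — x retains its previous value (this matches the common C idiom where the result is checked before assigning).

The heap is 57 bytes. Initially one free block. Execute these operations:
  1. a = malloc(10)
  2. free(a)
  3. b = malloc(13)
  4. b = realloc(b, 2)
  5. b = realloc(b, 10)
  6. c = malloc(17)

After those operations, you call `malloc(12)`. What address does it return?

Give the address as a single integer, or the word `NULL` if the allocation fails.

Op 1: a = malloc(10) -> a = 0; heap: [0-9 ALLOC][10-56 FREE]
Op 2: free(a) -> (freed a); heap: [0-56 FREE]
Op 3: b = malloc(13) -> b = 0; heap: [0-12 ALLOC][13-56 FREE]
Op 4: b = realloc(b, 2) -> b = 0; heap: [0-1 ALLOC][2-56 FREE]
Op 5: b = realloc(b, 10) -> b = 0; heap: [0-9 ALLOC][10-56 FREE]
Op 6: c = malloc(17) -> c = 10; heap: [0-9 ALLOC][10-26 ALLOC][27-56 FREE]
malloc(12): first-fit scan over [0-9 ALLOC][10-26 ALLOC][27-56 FREE] -> 27

Answer: 27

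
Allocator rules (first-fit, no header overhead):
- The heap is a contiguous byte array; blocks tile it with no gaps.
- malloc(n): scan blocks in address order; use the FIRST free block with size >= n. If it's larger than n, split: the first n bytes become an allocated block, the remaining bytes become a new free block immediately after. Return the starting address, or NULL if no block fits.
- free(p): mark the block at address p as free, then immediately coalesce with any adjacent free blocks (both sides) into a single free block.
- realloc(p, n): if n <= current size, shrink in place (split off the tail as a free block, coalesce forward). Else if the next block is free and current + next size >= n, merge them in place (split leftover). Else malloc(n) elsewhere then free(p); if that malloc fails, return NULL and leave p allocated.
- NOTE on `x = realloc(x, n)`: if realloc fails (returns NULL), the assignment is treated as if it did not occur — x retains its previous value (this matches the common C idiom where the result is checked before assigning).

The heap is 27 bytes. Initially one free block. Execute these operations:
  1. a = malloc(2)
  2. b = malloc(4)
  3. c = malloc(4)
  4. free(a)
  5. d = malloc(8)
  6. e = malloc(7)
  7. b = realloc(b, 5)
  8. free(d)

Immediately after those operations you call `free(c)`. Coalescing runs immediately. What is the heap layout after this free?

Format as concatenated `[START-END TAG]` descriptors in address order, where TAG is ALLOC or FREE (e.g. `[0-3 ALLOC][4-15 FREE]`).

Answer: [0-1 FREE][2-5 ALLOC][6-17 FREE][18-24 ALLOC][25-26 FREE]

Derivation:
Op 1: a = malloc(2) -> a = 0; heap: [0-1 ALLOC][2-26 FREE]
Op 2: b = malloc(4) -> b = 2; heap: [0-1 ALLOC][2-5 ALLOC][6-26 FREE]
Op 3: c = malloc(4) -> c = 6; heap: [0-1 ALLOC][2-5 ALLOC][6-9 ALLOC][10-26 FREE]
Op 4: free(a) -> (freed a); heap: [0-1 FREE][2-5 ALLOC][6-9 ALLOC][10-26 FREE]
Op 5: d = malloc(8) -> d = 10; heap: [0-1 FREE][2-5 ALLOC][6-9 ALLOC][10-17 ALLOC][18-26 FREE]
Op 6: e = malloc(7) -> e = 18; heap: [0-1 FREE][2-5 ALLOC][6-9 ALLOC][10-17 ALLOC][18-24 ALLOC][25-26 FREE]
Op 7: b = realloc(b, 5) -> NULL (b unchanged); heap: [0-1 FREE][2-5 ALLOC][6-9 ALLOC][10-17 ALLOC][18-24 ALLOC][25-26 FREE]
Op 8: free(d) -> (freed d); heap: [0-1 FREE][2-5 ALLOC][6-9 ALLOC][10-17 FREE][18-24 ALLOC][25-26 FREE]
free(c): c = 6 -> block [6-9 ALLOC]; mark free, coalesce with adjacent free neighbors -> [0-1 FREE][2-5 ALLOC][6-17 FREE][18-24 ALLOC][25-26 FREE]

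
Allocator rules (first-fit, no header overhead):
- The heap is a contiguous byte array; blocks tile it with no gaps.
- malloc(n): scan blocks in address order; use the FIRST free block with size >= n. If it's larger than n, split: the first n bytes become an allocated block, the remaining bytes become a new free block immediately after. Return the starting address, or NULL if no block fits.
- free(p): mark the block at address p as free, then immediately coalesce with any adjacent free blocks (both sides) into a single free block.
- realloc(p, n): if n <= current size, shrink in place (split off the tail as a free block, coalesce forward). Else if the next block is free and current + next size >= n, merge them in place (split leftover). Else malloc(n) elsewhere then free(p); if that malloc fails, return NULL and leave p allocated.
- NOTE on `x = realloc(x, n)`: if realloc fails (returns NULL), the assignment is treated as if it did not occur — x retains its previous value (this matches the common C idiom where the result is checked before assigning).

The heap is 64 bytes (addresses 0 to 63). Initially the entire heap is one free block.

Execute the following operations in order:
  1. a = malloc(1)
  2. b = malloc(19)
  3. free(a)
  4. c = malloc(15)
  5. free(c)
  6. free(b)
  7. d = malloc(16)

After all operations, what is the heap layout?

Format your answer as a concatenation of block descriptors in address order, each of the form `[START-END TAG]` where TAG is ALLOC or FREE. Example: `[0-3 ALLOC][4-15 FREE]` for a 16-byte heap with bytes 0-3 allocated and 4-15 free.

Op 1: a = malloc(1) -> a = 0; heap: [0-0 ALLOC][1-63 FREE]
Op 2: b = malloc(19) -> b = 1; heap: [0-0 ALLOC][1-19 ALLOC][20-63 FREE]
Op 3: free(a) -> (freed a); heap: [0-0 FREE][1-19 ALLOC][20-63 FREE]
Op 4: c = malloc(15) -> c = 20; heap: [0-0 FREE][1-19 ALLOC][20-34 ALLOC][35-63 FREE]
Op 5: free(c) -> (freed c); heap: [0-0 FREE][1-19 ALLOC][20-63 FREE]
Op 6: free(b) -> (freed b); heap: [0-63 FREE]
Op 7: d = malloc(16) -> d = 0; heap: [0-15 ALLOC][16-63 FREE]

Answer: [0-15 ALLOC][16-63 FREE]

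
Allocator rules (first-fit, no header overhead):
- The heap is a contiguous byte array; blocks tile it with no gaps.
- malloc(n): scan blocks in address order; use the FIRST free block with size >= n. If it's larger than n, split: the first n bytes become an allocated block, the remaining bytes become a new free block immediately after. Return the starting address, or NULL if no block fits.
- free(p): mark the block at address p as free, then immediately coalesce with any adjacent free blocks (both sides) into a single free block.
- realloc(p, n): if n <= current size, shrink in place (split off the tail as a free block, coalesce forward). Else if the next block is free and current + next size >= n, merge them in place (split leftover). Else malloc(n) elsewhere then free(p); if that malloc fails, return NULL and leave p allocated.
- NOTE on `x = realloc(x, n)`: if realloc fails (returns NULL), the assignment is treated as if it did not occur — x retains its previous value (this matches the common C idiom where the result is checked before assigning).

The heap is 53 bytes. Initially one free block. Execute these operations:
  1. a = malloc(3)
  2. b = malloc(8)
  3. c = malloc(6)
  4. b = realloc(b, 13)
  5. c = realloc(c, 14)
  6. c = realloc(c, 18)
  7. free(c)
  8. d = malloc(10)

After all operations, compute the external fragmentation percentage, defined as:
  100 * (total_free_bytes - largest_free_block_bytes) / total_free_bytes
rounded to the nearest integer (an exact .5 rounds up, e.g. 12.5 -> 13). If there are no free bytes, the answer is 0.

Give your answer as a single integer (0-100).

Op 1: a = malloc(3) -> a = 0; heap: [0-2 ALLOC][3-52 FREE]
Op 2: b = malloc(8) -> b = 3; heap: [0-2 ALLOC][3-10 ALLOC][11-52 FREE]
Op 3: c = malloc(6) -> c = 11; heap: [0-2 ALLOC][3-10 ALLOC][11-16 ALLOC][17-52 FREE]
Op 4: b = realloc(b, 13) -> b = 17; heap: [0-2 ALLOC][3-10 FREE][11-16 ALLOC][17-29 ALLOC][30-52 FREE]
Op 5: c = realloc(c, 14) -> c = 30; heap: [0-2 ALLOC][3-16 FREE][17-29 ALLOC][30-43 ALLOC][44-52 FREE]
Op 6: c = realloc(c, 18) -> c = 30; heap: [0-2 ALLOC][3-16 FREE][17-29 ALLOC][30-47 ALLOC][48-52 FREE]
Op 7: free(c) -> (freed c); heap: [0-2 ALLOC][3-16 FREE][17-29 ALLOC][30-52 FREE]
Op 8: d = malloc(10) -> d = 3; heap: [0-2 ALLOC][3-12 ALLOC][13-16 FREE][17-29 ALLOC][30-52 FREE]
Free blocks: [4 23] total_free=27 largest=23 -> 100*(27-23)/27 = 400/27 ≈ 14.815 -> rounds to 15

Answer: 15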